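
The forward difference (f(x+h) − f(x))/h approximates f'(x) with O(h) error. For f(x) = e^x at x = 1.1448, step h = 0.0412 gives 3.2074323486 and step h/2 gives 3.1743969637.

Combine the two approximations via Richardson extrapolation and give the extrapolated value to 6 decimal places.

Order 1 gives 2^r = 2 and 2^r − 1 = 1.
2×3.1743969637 = 6.3487939274; 6.3487939274 − 3.2074323486 = 3.1413615788
Denominator 2 − 1 = 1.
3.1413615788 ÷ 1 = 3.1413615788

3.141362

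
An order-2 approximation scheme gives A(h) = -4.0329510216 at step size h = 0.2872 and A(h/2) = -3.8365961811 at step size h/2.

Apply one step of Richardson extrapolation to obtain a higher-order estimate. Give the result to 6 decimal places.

-3.771145

The method has order 2: 2^2 = 4.
2^2*A(h/2) = -15.3463847244; minus A(h) gives -11.3134337028.
Extrapolated: (-11.3134337028) / 3 = -3.7711445676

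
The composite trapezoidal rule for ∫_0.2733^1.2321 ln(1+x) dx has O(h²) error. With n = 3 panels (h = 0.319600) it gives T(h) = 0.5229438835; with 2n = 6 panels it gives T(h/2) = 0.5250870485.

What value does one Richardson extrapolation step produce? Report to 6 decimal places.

Leading term ∝ h^2; use weight 4 = 2^2.
2^2×A(h/2) = 2.1003481940; minus A(h) gives 1.5774043105.
Extrapolated: 1.5774043105 / 3 = 0.5258014368
Gap between inputs: 2.143e-03; correction applied: +0.0007143883.

0.525801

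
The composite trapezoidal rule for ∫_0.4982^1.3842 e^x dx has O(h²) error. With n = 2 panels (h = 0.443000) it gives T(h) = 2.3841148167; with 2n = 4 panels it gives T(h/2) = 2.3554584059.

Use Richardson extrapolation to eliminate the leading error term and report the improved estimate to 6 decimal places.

r = 2: numerator weight 4, denominator 3.
Numerator 4×A(h/2) − A(h) = 4×2.3554584059 − 2.3841148167 = 7.0377188069
Denominator 4 − 1 = 3.
(4×2.3554584059 − 2.3841148167)/(4 − 1) = 2.3459062690
Correction |R − A(h/2)| = 9.552e-03; gap |A(h/2) − A(h)| = 2.866e-02.

2.345906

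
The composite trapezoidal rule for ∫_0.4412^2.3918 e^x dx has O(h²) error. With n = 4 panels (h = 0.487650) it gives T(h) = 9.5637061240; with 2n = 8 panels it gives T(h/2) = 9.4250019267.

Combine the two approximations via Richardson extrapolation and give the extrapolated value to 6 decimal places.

The method has order 2: 2^2 = 4.
Top: 4(9.4250019267) − (9.5637061240) = 28.1363015828
Denominator 4 − 1 = 3.
(4*9.4250019267 − 9.5637061240)/(4 − 1) = 9.3787671943
Correction |R − A(h/2)| = 4.623e-02; gap |A(h/2) − A(h)| = 1.387e-01.

9.378767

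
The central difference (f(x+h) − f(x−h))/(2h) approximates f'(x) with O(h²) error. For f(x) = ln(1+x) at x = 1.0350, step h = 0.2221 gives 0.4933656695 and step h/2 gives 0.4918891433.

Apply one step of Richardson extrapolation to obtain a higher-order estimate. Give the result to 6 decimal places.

0.491397

With r = 2 the leading error scales as h^2, so the weight is 2^2 = 4.
4×0.4918891433 = 1.9675565732; subtract 0.4933656695 → 1.4741909037
(4×0.4918891433 − 0.4933656695)/(4 − 1) = 0.4913969679
Correction |R − A(h/2)| = 4.922e-04; gap |A(h/2) − A(h)| = 1.477e-03.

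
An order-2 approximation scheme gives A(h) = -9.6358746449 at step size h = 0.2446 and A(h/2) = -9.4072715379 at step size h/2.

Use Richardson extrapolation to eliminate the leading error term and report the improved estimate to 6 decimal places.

-9.331071

The method has order 2: 2^2 = 4.
A(h/2) − A(h) = -9.4072715379 − (-9.6358746449) = 0.2286031070
Divide by 2^2 − 1 = 3: 0.2286031070/3 = 0.0762010357
R = A(h/2) + (A(h/2) − A(h))/3 = -9.4072715379 + 0.0762010357 = -9.3310705022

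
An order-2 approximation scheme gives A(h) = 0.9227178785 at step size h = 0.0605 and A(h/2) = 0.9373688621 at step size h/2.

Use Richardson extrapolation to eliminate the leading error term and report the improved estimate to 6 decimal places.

Order 2 gives 2^r = 4 and 2^r − 1 = 3.
4×0.9373688621 = 3.7494754484; subtract 0.9227178785 → 2.8267575699
Divide by 2^2 − 1 = 3.
R = 2.8267575699/3 = 0.9422525233
Gap between inputs: 1.465e-02; correction applied: +0.0048836612.

0.942253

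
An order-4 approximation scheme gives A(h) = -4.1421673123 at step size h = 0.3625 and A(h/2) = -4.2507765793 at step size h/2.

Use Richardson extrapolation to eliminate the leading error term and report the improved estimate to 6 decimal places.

Error is O(h^4); halving h shrinks it by 2^4 = 16.
Top: 16(-4.2507765793) − (-4.1421673123) = -63.8702579565
(-63.8702579565) ÷ 15 = -4.2580171971

-4.258017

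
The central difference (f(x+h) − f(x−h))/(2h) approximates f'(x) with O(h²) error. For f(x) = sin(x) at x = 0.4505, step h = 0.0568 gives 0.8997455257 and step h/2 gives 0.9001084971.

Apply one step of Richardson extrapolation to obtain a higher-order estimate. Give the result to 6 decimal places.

r = 2, so 2^r = 4.
Weighted: 3.6004339884 − 0.8997455257 = 2.7006884627
Extrapolated: 2.7006884627 / 3 = 0.9002294876

0.900229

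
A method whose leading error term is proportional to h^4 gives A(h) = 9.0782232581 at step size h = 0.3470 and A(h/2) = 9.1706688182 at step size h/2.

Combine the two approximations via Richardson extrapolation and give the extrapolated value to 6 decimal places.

9.176832

r = 4, so 2^r = 16.
Top: 16(9.1706688182) − (9.0782232581) = 137.6524778331
137.6524778331 ÷ 15 = 9.1768318555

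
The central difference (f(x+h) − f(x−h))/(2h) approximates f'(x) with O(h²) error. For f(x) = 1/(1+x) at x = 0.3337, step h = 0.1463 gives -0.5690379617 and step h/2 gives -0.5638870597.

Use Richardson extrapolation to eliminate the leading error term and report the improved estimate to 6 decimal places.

r = 2: numerator weight 4, denominator 3.
2^2×A(h/2) = -2.2555482388; minus A(h) gives -1.6865102771.
R = (-1.6865102771)/3 = -0.5621700924
Shift from A(h/2): +0.0017169673.

-0.562170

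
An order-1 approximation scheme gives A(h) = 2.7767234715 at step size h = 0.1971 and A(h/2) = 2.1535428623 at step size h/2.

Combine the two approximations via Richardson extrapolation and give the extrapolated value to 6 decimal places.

Leading term ∝ h^1; use weight 2 = 2^1.
Top: 2(2.1535428623) − (2.7767234715) = 1.5303622531
1.5303622531 ÷ 1 = 1.5303622531
Shift from A(h/2): −0.6231806092.

1.530362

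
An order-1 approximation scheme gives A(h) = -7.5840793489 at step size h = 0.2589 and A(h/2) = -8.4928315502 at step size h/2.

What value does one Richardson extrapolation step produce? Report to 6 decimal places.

Method order is 1; weight 2^1 = 2.
Top: 2(-8.4928315502) − (-7.5840793489) = -9.4015837515
Extrapolated: (-9.4015837515) / 1 = -9.4015837515

-9.401584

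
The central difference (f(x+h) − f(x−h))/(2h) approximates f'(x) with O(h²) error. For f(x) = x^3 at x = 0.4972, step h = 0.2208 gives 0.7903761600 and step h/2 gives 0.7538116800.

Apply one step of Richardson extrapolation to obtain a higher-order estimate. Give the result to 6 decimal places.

0.741624

Method order is 2; weight 2^2 = 4.
2^2·A(h/2) = 3.0152467200; minus A(h) gives 2.2248705600.
Divide by 2^2 − 1 = 3.
So the Richardson estimate is 0.7416235200.
Shift from A(h/2): −0.0121881600.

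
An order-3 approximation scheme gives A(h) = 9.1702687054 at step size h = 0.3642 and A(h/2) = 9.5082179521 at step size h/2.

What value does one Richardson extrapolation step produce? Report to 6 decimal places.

9.556496

r = 3, so 2^r = 8.
8·9.5082179521 − 9.1702687054 = 66.8954749114
Denominator 8 − 1 = 7.
So the Richardson estimate is 9.5564964159.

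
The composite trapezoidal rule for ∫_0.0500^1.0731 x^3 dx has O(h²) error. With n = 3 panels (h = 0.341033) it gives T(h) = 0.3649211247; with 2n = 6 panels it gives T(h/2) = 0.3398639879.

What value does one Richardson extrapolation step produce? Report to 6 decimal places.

0.331512

r = 2: numerator weight 4, denominator 3.
Weighted: 1.3594559516 − 0.3649211247 = 0.9945348269
R = 0.9945348269/3 = 0.3315116090
Gap between inputs: 2.506e-02; correction applied: −0.0083523789.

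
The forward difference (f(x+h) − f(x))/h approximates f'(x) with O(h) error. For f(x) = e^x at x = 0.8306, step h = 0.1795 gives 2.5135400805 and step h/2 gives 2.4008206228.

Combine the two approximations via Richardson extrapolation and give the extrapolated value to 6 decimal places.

2.288101

Order 1 gives 2^r = 2 and 2^r − 1 = 1.
Numerator 2·A(h/2) − A(h) = 2·2.4008206228 − 2.5135400805 = 2.2881011651
Divide by 2^1 − 1 = 1.
2.2881011651 ÷ 1 = 2.2881011651
Shift from A(h/2): −0.1127194577.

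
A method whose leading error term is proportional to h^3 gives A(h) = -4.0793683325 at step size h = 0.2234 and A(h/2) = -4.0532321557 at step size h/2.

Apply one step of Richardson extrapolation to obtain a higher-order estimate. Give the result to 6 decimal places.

-4.049498

Order 3 gives 2^r = 8 and 2^r − 1 = 7.
8*(-4.0532321557) = -32.4258572456; (-32.4258572456) − (-4.0793683325) = -28.3464889131
R = (-28.3464889131)/7 = -4.0494984162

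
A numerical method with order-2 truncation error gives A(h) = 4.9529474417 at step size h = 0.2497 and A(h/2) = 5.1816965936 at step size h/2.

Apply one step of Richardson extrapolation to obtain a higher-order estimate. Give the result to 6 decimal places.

5.257946

Order 2 gives 2^r = 4 and 2^r − 1 = 3.
2^2·A(h/2) = 20.7267863744; minus A(h) gives 15.7738389327.
Divide by 2^2 − 1 = 3.
Extrapolated: 15.7738389327 / 3 = 5.2579463109
Gap between inputs: 2.287e-01; correction applied: +0.0762497173.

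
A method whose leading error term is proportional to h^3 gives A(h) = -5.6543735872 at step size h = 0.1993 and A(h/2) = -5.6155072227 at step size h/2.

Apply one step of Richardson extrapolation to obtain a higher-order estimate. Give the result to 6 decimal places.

Error is O(h^3); halving h shrinks it by 2^3 = 8.
Weighted: (-44.9240577816) − (-5.6543735872) = -39.2696841944
Denominator 8 − 1 = 7.
Extrapolated: (-39.2696841944) / 7 = -5.6099548849
Correction |R − A(h/2)| = 5.552e-03; gap |A(h/2) − A(h)| = 3.887e-02.

-5.609955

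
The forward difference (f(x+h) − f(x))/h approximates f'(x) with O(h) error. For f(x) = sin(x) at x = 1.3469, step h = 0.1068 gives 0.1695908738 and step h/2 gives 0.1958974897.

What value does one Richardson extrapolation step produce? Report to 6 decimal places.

0.222204

r = 1: numerator weight 2, denominator 1.
2 × 0.1958974897 = 0.3917949794; subtract 0.1695908738 → 0.2222041056
Divide by 2^1 − 1 = 1.
So the Richardson estimate is 0.2222041056.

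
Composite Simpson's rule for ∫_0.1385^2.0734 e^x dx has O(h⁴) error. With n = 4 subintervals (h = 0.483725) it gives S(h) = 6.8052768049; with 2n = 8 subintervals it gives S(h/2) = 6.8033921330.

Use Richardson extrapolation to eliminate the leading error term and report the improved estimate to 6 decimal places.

6.803266

r = 4, so 2^r = 16.
Weighted: 108.8542741280 − 6.8052768049 = 102.0489973231
(16 × 6.8033921330 − 6.8052768049)/(16 − 1) = 6.8032664882
Correction |R − A(h/2)| = 1.256e-04; gap |A(h/2) − A(h)| = 1.885e-03.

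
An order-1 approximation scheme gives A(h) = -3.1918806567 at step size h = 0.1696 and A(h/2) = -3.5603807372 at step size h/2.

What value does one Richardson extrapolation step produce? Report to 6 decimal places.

Error is O(h^1); halving h shrinks it by 2^1 = 2.
2·(-3.5603807372) − (-3.1918806567) = -3.9288808177
Denominator 2 − 1 = 1.
Extrapolated: (-3.9288808177) / 1 = -3.9288808177
Gap between inputs: 3.685e-01; correction applied: −0.3685000805.

-3.928881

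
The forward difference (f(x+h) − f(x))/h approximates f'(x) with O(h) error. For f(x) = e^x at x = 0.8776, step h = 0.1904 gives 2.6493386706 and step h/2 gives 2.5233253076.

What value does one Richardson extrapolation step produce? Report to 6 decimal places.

With r = 1 the leading error scales as h^1, so the weight is 2^1 = 2.
2^1 × A(h/2) = 5.0466506152; minus A(h) gives 2.3973119446.
Extrapolated: 2.3973119446 / 1 = 2.3973119446

2.397312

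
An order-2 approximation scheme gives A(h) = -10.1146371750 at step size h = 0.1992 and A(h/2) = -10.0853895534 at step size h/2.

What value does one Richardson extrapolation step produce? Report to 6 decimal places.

With r = 2 the leading error scales as h^2, so the weight is 2^2 = 4.
4×(-10.0853895534) = -40.3415582136; subtract (-10.1146371750) → -30.2269210386
R = (-30.2269210386)/3 = -10.0756403462
Gap between inputs: 2.925e-02; correction applied: +0.0097492072.

-10.075640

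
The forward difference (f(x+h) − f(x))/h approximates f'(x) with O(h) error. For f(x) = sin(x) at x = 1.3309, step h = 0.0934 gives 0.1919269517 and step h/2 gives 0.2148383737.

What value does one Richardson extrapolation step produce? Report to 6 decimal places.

Method order is 1; weight 2^1 = 2.
2×0.2148383737 = 0.4296767474; 0.4296767474 − 0.1919269517 = 0.2377497957
Extrapolated: 0.2377497957 / 1 = 0.2377497957

0.237750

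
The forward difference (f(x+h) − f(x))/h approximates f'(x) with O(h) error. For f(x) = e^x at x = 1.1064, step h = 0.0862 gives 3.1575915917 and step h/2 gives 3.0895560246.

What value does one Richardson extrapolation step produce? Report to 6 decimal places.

3.021520

Error is O(h^1); halving h shrinks it by 2^1 = 2.
Weighted: 6.1791120492 − 3.1575915917 = 3.0215204575
Divide by 2^1 − 1 = 1.
(2×3.0895560246 − 3.1575915917)/(2 − 1) = 3.0215204575
Shift from A(h/2): −0.0680355671.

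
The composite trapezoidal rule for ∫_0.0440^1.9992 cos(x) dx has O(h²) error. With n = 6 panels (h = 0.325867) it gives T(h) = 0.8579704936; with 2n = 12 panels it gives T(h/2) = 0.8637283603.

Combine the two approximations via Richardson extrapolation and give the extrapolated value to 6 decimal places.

Error is O(h^2); halving h shrinks it by 2^2 = 4.
4 × 0.8637283603 − 0.8579704936 = 2.5969429476
Denominator 4 − 1 = 3.
R = 2.5969429476/3 = 0.8656476492

0.865648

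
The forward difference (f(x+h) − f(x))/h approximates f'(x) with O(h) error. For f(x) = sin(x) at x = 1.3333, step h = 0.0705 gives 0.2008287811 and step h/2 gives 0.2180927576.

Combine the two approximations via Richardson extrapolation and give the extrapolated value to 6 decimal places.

r = 1, so 2^r = 2.
Weighted: 0.4361855152 − 0.2008287811 = 0.2353567341
Denominator 2 − 1 = 1.
R = 0.2353567341/1 = 0.2353567341
Gap between inputs: 1.726e-02; correction applied: +0.0172639765.

0.235357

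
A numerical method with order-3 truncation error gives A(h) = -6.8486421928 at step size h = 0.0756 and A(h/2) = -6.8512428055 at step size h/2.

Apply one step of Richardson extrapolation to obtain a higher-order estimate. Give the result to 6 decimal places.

-6.851614

The method has order 3: 2^3 = 8.
2^3×A(h/2) = -54.8099424440; minus A(h) gives -47.9613002512.
Extrapolated: (-47.9613002512) / 7 = -6.8516143216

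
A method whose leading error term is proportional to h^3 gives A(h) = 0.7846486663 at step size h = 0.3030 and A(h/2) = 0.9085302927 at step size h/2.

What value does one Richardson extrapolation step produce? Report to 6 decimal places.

Method order is 3; weight 2^3 = 8.
2^3·A(h/2) = 7.2682423416; minus A(h) gives 6.4835936753.
Extrapolated: 6.4835936753 / 7 = 0.9262276679
Correction |R − A(h/2)| = 1.770e-02; gap |A(h/2) − A(h)| = 1.239e-01.

0.926228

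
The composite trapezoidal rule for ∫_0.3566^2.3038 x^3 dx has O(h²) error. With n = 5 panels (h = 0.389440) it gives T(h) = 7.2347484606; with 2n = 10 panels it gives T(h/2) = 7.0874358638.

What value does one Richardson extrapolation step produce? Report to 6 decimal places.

7.038332

The method has order 2: 2^2 = 4.
Numerator 4*A(h/2) − A(h) = 4*7.0874358638 − 7.2347484606 = 21.1149949946
Divide by 2^2 − 1 = 3.
So the Richardson estimate is 7.0383316649.
Gap between inputs: 1.473e-01; correction applied: −0.0491041989.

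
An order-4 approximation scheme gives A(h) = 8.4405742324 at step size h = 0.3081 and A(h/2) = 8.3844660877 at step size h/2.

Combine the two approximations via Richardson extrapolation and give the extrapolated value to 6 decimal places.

With r = 4 the leading error scales as h^4, so the weight is 2^4 = 16.
2^4·A(h/2) = 134.1514574032; minus A(h) gives 125.7108831708.
Divide by 2^4 − 1 = 15.
125.7108831708 ÷ 15 = 8.3807255447

8.380726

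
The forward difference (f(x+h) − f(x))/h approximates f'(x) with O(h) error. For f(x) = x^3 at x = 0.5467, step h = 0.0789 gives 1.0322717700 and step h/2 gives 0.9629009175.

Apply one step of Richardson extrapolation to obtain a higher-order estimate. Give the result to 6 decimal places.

0.893530

Error is O(h^1); halving h shrinks it by 2^1 = 2.
2×0.9629009175 = 1.9258018350; subtract 1.0322717700 → 0.8935300650
0.8935300650 ÷ 1 = 0.8935300650
Correction |R − A(h/2)| = 6.937e-02; gap |A(h/2) − A(h)| = 6.937e-02.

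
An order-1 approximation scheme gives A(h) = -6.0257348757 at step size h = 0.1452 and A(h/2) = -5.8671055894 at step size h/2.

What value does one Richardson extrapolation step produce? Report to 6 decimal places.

-5.708476

Error is O(h^1); halving h shrinks it by 2^1 = 2.
2^1*A(h/2) = -11.7342111788; minus A(h) gives -5.7084763031.
(2*(-5.8671055894) − (-6.0257348757))/(2 − 1) = -5.7084763031
Correction |R − A(h/2)| = 1.586e-01; gap |A(h/2) − A(h)| = 1.586e-01.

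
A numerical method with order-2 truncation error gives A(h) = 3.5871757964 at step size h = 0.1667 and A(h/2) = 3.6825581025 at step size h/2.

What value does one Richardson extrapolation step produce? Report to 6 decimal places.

3.714352

r = 2: numerator weight 4, denominator 3.
Difference of the inputs: 3.6825581025 − 3.5871757964 = 0.0953823061
Divide by 2^2 − 1 = 3: 0.0953823061/3 = 0.0317941020
R = A(h/2) + (A(h/2) − A(h))/3 = 3.6825581025 + 0.0317941020 = 3.7143522045
Shift from A(h/2): +0.0317941020.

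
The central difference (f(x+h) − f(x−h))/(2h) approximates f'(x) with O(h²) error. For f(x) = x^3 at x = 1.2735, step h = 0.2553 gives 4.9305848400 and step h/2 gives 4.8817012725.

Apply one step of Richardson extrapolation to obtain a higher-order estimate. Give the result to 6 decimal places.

4.865407

r = 2, so 2^r = 4.
2^2×A(h/2) = 19.5268050900; minus A(h) gives 14.5962202500.
Denominator 4 − 1 = 3.
So the Richardson estimate is 4.8654067500.
Correction |R − A(h/2)| = 1.629e-02; gap |A(h/2) − A(h)| = 4.888e-02.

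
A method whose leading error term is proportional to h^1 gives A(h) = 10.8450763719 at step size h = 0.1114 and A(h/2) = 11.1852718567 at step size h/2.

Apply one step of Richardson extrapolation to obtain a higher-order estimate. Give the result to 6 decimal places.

11.525467

r = 1, so 2^r = 2.
2×11.1852718567 − 10.8450763719 = 11.5254673415
Denominator 2 − 1 = 1.
11.5254673415 ÷ 1 = 11.5254673415
Shift from A(h/2): +0.3401954848.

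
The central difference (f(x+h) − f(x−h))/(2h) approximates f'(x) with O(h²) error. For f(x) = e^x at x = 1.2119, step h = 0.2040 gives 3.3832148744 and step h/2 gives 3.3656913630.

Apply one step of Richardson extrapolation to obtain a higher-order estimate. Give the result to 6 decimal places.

3.359850

Method order is 2; weight 2^2 = 4.
4*3.3656913630 − 3.3832148744 = 10.0795505776
(4*3.3656913630 − 3.3832148744)/(4 − 1) = 3.3598501925
Correction |R − A(h/2)| = 5.841e-03; gap |A(h/2) − A(h)| = 1.752e-02.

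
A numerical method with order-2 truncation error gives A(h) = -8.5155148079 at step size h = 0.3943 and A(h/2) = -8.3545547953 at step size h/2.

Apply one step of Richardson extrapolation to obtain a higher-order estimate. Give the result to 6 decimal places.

The method has order 2: 2^2 = 4.
4×(-8.3545547953) = -33.4182191812; subtract (-8.5155148079) → -24.9027043733
Extrapolated: (-24.9027043733) / 3 = -8.3009014578

-8.300901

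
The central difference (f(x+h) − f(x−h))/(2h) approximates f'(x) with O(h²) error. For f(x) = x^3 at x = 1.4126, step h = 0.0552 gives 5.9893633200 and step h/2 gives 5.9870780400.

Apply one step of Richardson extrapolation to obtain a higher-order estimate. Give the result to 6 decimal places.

5.986316

r = 2: numerator weight 4, denominator 3.
Weighted: 23.9483121600 − 5.9893633200 = 17.9589488400
Denominator 4 − 1 = 3.
So the Richardson estimate is 5.9863162800.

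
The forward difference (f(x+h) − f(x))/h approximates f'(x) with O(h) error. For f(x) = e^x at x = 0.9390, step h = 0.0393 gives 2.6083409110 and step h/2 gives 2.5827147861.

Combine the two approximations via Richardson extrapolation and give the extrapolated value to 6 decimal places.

Error is O(h^1); halving h shrinks it by 2^1 = 2.
2·2.5827147861 = 5.1654295722; subtract 2.6083409110 → 2.5570886612
R = 2.5570886612/1 = 2.5570886612

2.557089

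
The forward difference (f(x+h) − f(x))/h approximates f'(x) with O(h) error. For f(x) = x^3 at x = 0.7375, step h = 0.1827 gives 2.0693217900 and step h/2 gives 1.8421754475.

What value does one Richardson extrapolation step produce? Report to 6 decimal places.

Method order is 1; weight 2^1 = 2.
2×1.8421754475 − 2.0693217900 = 1.6150291050
(2×1.8421754475 − 2.0693217900)/(2 − 1) = 1.6150291050

1.615029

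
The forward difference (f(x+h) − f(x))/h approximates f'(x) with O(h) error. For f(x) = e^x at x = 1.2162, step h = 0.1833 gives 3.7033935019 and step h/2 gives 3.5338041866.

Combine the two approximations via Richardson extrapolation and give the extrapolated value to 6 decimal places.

r = 1: numerator weight 2, denominator 1.
2·3.5338041866 = 7.0676083732; 7.0676083732 − 3.7033935019 = 3.3642148713
Divide by 2^1 − 1 = 1.
R = 3.3642148713/1 = 3.3642148713
Shift from A(h/2): −0.1695893153.

3.364215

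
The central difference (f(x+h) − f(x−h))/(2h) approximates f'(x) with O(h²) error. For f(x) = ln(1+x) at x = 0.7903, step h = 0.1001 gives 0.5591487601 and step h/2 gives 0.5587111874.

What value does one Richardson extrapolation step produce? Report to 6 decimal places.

0.558565

The method has order 2: 2^2 = 4.
2^2·A(h/2) = 2.2348447496; minus A(h) gives 1.6756959895.
Extrapolated: 1.6756959895 / 3 = 0.5585653298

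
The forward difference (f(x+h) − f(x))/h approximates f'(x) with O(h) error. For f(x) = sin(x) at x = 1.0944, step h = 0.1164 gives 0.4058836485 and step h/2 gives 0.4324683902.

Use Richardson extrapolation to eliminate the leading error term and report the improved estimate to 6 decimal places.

0.459053

r = 1: numerator weight 2, denominator 1.
Numerator 2 × A(h/2) − A(h) = 2 × 0.4324683902 − 0.4058836485 = 0.4590531319
Extrapolated: 0.4590531319 / 1 = 0.4590531319
Correction |R − A(h/2)| = 2.658e-02; gap |A(h/2) − A(h)| = 2.658e-02.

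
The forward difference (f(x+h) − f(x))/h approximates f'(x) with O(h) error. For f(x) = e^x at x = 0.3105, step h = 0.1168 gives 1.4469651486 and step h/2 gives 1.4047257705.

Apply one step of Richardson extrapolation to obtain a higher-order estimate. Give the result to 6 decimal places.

1.362486

Order 1 gives 2^r = 2 and 2^r − 1 = 1.
Top: 2(1.4047257705) − (1.4469651486) = 1.3624863924
Divide by 2^1 − 1 = 1.
1.3624863924 ÷ 1 = 1.3624863924
Gap between inputs: 4.224e-02; correction applied: −0.0422393781.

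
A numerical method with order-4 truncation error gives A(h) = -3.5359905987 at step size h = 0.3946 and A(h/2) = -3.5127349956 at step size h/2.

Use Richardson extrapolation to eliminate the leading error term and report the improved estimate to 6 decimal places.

-3.511185

Error is O(h^4); halving h shrinks it by 2^4 = 16.
Weighted: (-56.2037599296) − (-3.5359905987) = -52.6677693309
Divide by 2^4 − 1 = 15.
Extrapolated: (-52.6677693309) / 15 = -3.5111846221
Gap between inputs: 2.326e-02; correction applied: +0.0015503735.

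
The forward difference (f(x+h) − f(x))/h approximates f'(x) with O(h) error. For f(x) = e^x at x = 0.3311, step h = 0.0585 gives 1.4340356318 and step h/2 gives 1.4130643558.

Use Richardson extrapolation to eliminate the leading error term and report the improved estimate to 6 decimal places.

1.392093

r = 1: numerator weight 2, denominator 1.
Top: 2(1.4130643558) − (1.4340356318) = 1.3920930798
Divide by 2^1 − 1 = 1.
R = 1.3920930798/1 = 1.3920930798
Gap between inputs: 2.097e-02; correction applied: −0.0209712760.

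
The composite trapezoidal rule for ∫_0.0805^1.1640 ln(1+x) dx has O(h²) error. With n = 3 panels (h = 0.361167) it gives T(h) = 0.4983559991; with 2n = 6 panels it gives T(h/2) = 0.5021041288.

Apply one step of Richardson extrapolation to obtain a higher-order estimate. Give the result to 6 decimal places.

Leading term ∝ h^2; use weight 4 = 2^2.
Numerator 4*A(h/2) − A(h) = 4*0.5021041288 − 0.4983559991 = 1.5100605161
Denominator 4 − 1 = 3.
R = 1.5100605161/3 = 0.5033535054

0.503354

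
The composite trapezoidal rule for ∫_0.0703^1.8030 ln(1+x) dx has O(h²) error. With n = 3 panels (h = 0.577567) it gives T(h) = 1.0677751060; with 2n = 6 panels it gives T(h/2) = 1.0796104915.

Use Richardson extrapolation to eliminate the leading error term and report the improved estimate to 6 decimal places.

1.083556

With r = 2 the leading error scales as h^2, so the weight is 2^2 = 4.
4*1.0796104915 = 4.3184419660; subtract 1.0677751060 → 3.2506668600
Extrapolated: 3.2506668600 / 3 = 1.0835556200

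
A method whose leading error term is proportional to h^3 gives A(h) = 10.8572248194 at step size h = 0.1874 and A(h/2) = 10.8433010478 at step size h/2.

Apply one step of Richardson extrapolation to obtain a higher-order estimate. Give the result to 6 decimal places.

Method order is 3; weight 2^3 = 8.
8 × 10.8433010478 = 86.7464083824; 86.7464083824 − 10.8572248194 = 75.8891835630
75.8891835630 ÷ 7 = 10.8413119376
Gap between inputs: 1.392e-02; correction applied: −0.0019891102.

10.841312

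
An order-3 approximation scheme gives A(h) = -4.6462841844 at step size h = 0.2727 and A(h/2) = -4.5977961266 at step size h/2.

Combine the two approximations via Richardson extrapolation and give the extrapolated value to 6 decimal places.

Error is O(h^3); halving h shrinks it by 2^3 = 8.
8 × (-4.5977961266) − (-4.6462841844) = -32.1360848284
(-32.1360848284) ÷ 7 = -4.5908692612
Shift from A(h/2): +0.0069268654.

-4.590869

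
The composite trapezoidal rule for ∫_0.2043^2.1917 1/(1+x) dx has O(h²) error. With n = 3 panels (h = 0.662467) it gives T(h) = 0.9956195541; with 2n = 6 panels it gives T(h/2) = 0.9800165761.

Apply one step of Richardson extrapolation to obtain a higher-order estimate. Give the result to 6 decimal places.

Error is O(h^2); halving h shrinks it by 2^2 = 4.
4·0.9800165761 − 0.9956195541 = 2.9244467503
Extrapolated: 2.9244467503 / 3 = 0.9748155834
Correction |R − A(h/2)| = 5.201e-03; gap |A(h/2) − A(h)| = 1.560e-02.

0.974816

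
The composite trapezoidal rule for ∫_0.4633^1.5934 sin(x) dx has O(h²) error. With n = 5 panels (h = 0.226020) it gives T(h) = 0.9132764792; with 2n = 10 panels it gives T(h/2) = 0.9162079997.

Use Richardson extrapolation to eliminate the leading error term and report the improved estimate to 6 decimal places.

0.917185

Order 2 gives 2^r = 4 and 2^r − 1 = 3.
Weighted: 3.6648319988 − 0.9132764792 = 2.7515555196
Denominator 4 − 1 = 3.
Result: 0.9171851732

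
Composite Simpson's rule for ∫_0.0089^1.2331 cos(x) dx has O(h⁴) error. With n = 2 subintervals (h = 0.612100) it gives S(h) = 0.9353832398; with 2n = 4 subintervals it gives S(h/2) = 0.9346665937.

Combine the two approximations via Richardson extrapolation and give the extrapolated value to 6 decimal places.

0.934619

r = 4: numerator weight 16, denominator 15.
A(h/2) − A(h) = 0.9346665937 − 0.9353832398 = -0.0007166461
Correction (A(h/2) − A(h))/(16 − 1) = (-0.0007166461)/15 = -0.0000477764
R = 0.9346665937 − 0.0000477764 = 0.9346188173
Correction |R − A(h/2)| = 4.778e-05; gap |A(h/2) − A(h)| = 7.166e-04.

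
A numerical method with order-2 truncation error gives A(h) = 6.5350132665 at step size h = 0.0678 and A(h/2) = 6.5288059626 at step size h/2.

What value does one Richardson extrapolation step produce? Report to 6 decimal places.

Error is O(h^2); halving h shrinks it by 2^2 = 4.
4*6.5288059626 = 26.1152238504; subtract 6.5350132665 → 19.5802105839
Denominator 4 − 1 = 3.
So the Richardson estimate is 6.5267368613.

6.526737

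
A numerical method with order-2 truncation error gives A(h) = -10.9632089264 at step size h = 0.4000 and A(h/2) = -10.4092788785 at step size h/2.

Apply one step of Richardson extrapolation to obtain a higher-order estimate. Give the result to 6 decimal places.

-10.224636

Error is O(h^2); halving h shrinks it by 2^2 = 4.
Weighted: (-41.6371155140) − (-10.9632089264) = -30.6739065876
(4 × (-10.4092788785) − (-10.9632089264))/(4 − 1) = -10.2246355292
Shift from A(h/2): +0.1846433493.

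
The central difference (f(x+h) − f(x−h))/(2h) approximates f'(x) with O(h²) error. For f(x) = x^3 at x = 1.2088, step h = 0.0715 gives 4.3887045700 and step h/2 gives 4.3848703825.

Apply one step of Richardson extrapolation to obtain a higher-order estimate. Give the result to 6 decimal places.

Order 2 gives 2^r = 4 and 2^r − 1 = 3.
4 × 4.3848703825 = 17.5394815300; 17.5394815300 − 4.3887045700 = 13.1507769600
13.1507769600 ÷ 3 = 4.3835923200
Gap between inputs: 3.834e-03; correction applied: −0.0012780625.

4.383592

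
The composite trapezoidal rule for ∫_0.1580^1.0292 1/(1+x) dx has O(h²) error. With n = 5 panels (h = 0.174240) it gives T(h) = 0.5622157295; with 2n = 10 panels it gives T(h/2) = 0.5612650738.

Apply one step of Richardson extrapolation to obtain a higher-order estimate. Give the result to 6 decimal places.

Method order is 2; weight 2^2 = 4.
Top: 4(0.5612650738) − (0.5622157295) = 1.6828445657
Extrapolated: 1.6828445657 / 3 = 0.5609481886

0.560948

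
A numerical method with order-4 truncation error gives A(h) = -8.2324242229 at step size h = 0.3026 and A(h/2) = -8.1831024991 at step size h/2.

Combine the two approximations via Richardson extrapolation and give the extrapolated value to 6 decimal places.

With r = 4 the leading error scales as h^4, so the weight is 2^4 = 16.
Top: 16(-8.1831024991) − (-8.2324242229) = -122.6972157627
Extrapolated: (-122.6972157627) / 15 = -8.1798143842
Correction |R − A(h/2)| = 3.288e-03; gap |A(h/2) − A(h)| = 4.932e-02.

-8.179814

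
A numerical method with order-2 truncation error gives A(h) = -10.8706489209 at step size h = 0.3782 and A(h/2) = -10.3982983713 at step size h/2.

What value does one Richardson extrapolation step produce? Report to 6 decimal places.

Order 2 gives 2^r = 4 and 2^r − 1 = 3.
2^2×A(h/2) = -41.5931934852; minus A(h) gives -30.7225445643.
Denominator 4 − 1 = 3.
R = (-30.7225445643)/3 = -10.2408481881

-10.240848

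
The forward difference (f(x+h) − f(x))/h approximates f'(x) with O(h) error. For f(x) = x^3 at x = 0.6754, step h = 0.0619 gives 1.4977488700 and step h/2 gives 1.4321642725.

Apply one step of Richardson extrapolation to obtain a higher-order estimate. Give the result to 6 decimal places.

1.366580

r = 1, so 2^r = 2.
A(h/2) − A(h) = 1.4321642725 − 1.4977488700 = -0.0655845975
Correction (A(h/2) − A(h))/(2 − 1) = (-0.0655845975)/1 = -0.0655845975
R = 1.4321642725 − 0.0655845975 = 1.3665796750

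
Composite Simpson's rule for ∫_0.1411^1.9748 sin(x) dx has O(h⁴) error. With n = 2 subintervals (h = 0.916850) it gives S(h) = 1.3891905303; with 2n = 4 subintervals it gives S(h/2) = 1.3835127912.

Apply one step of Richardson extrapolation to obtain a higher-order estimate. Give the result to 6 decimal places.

Method order is 4; weight 2^4 = 16.
Numerator 16·A(h/2) − A(h) = 16·1.3835127912 − 1.3891905303 = 20.7470141289
Denominator 16 − 1 = 15.
So the Richardson estimate is 1.3831342753.

1.383134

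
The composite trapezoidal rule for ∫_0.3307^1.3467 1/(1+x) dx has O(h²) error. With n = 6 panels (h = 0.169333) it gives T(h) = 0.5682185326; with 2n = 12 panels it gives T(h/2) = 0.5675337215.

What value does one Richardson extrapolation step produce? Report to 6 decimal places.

Order 2 gives 2^r = 4 and 2^r − 1 = 3.
A(h/2) − A(h) = 0.5675337215 − 0.5682185326 = -0.0006848111
Divide by 2^2 − 1 = 3: (-0.0006848111)/3 = -0.0002282704
R = 0.5675337215 − 0.0002282704 = 0.5673054511

0.567305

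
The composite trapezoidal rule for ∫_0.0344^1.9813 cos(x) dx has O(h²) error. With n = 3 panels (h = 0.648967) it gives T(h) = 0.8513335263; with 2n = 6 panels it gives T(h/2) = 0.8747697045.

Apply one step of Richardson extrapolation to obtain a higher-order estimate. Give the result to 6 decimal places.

0.882582

Order 2 gives 2^r = 4 and 2^r − 1 = 3.
Top: 4(0.8747697045) − (0.8513335263) = 2.6477452917
Denominator 4 − 1 = 3.
So the Richardson estimate is 0.8825817639.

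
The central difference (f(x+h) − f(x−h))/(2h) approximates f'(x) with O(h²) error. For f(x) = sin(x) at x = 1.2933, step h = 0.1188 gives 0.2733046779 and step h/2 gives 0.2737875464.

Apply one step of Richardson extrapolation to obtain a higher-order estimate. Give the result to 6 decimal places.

Method order is 2; weight 2^2 = 4.
4 × 0.2737875464 = 1.0951501856; 1.0951501856 − 0.2733046779 = 0.8218455077
0.8218455077 ÷ 3 = 0.2739485026

0.273949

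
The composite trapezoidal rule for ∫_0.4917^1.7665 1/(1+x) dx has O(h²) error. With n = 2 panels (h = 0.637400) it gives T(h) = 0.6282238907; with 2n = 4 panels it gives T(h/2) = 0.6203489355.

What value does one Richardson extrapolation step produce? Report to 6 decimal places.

0.617724

Order 2 gives 2^r = 4 and 2^r − 1 = 3.
Difference of the inputs: 0.6203489355 − 0.6282238907 = -0.0078749552
Divide by 2^2 − 1 = 3: (-0.0078749552)/3 = -0.0026249851
R = A(h/2) + (A(h/2) − A(h))/3 = 0.6203489355 − 0.0026249851 = 0.6177239504
Shift from A(h/2): −0.0026249851.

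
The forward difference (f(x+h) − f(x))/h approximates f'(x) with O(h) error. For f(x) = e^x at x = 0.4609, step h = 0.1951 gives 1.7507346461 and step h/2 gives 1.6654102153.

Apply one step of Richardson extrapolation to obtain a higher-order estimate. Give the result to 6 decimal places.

Error is O(h^1); halving h shrinks it by 2^1 = 2.
2·1.6654102153 − 1.7507346461 = 1.5800857845
Divide by 2^1 − 1 = 1.
(2·1.6654102153 − 1.7507346461)/(2 − 1) = 1.5800857845
Shift from A(h/2): −0.0853244308.

1.580086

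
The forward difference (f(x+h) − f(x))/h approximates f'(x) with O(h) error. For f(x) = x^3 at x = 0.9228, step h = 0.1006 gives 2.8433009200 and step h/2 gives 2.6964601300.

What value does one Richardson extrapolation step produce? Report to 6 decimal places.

With r = 1 the leading error scales as h^1, so the weight is 2^1 = 2.
Top: 2(2.6964601300) − (2.8433009200) = 2.5496193400
Divide by 2^1 − 1 = 1.
(2×2.6964601300 − 2.8433009200)/(2 − 1) = 2.5496193400
Correction |R − A(h/2)| = 1.468e-01; gap |A(h/2) − A(h)| = 1.468e-01.

2.549619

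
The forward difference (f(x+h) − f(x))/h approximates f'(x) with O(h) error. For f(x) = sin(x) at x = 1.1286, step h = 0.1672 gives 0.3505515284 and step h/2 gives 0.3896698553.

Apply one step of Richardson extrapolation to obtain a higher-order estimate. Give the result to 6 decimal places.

0.428788

Method order is 1; weight 2^1 = 2.
Numerator 2*A(h/2) − A(h) = 2*0.3896698553 − 0.3505515284 = 0.4287881822
R = 0.4287881822/1 = 0.4287881822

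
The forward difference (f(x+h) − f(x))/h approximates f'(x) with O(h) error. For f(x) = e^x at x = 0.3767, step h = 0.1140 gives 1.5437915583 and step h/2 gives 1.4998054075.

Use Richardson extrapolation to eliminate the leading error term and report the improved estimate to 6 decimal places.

1.455819

Error is O(h^1); halving h shrinks it by 2^1 = 2.
Top: 2(1.4998054075) − (1.5437915583) = 1.4558192567
Denominator 2 − 1 = 1.
Extrapolated: 1.4558192567 / 1 = 1.4558192567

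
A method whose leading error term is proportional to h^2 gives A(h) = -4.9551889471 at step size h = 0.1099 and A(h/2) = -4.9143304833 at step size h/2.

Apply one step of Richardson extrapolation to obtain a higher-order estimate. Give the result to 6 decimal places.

With r = 2 the leading error scales as h^2, so the weight is 2^2 = 4.
Numerator 4×A(h/2) − A(h) = 4×(-4.9143304833) − (-4.9551889471) = -14.7021329861
Divide by 2^2 − 1 = 3.
Extrapolated: (-14.7021329861) / 3 = -4.9007109954

-4.900711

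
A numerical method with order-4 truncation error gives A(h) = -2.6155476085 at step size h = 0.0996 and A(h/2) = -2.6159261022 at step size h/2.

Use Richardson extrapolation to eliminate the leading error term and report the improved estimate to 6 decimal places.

Error is O(h^4); halving h shrinks it by 2^4 = 16.
Numerator 16·A(h/2) − A(h) = 16·(-2.6159261022) − (-2.6155476085) = -39.2392700267
Divide by 2^4 − 1 = 15.
Result: -2.6159513351

-2.615951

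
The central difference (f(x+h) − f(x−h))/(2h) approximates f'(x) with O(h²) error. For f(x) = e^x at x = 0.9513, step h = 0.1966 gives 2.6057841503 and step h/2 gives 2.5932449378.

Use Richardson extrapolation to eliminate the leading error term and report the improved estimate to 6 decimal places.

The method has order 2: 2^2 = 4.
4×2.5932449378 = 10.3729797512; 10.3729797512 − 2.6057841503 = 7.7671956009
7.7671956009 ÷ 3 = 2.5890652003

2.589065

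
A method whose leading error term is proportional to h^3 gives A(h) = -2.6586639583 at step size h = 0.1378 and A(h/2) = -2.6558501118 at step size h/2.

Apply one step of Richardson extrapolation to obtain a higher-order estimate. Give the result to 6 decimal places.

-2.655448

The method has order 3: 2^3 = 8.
2^3×A(h/2) = -21.2468008944; minus A(h) gives -18.5881369361.
Denominator 8 − 1 = 7.
(-18.5881369361) ÷ 7 = -2.6554481337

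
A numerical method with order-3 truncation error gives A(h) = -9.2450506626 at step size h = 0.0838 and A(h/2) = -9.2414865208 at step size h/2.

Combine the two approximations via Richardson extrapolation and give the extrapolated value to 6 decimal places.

The method has order 3: 2^3 = 8.
Numerator 8 × A(h/2) − A(h) = 8 × (-9.2414865208) − (-9.2450506626) = -64.6868415038
Denominator 8 − 1 = 7.
Result: -9.2409773577
Shift from A(h/2): +0.0005091631.

-9.240977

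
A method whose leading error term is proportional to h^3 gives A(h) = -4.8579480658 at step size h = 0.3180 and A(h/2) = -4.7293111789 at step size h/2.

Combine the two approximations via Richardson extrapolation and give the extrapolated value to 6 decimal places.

Error is O(h^3); halving h shrinks it by 2^3 = 8.
2^3×A(h/2) = -37.8344894312; minus A(h) gives -32.9765413654.
Extrapolated: (-32.9765413654) / 7 = -4.7109344808
Gap between inputs: 1.286e-01; correction applied: +0.0183766981.

-4.710934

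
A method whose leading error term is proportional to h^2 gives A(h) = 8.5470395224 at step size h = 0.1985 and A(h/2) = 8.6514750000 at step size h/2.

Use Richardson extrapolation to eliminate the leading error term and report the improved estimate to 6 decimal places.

8.686287

r = 2, so 2^r = 4.
4×8.6514750000 − 8.5470395224 = 26.0588604776
Extrapolated: 26.0588604776 / 3 = 8.6862868259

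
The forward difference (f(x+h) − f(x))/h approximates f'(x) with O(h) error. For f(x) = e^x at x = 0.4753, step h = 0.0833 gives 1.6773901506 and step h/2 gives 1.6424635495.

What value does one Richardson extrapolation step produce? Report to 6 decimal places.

1.607537

With r = 1 the leading error scales as h^1, so the weight is 2^1 = 2.
A(h/2) − A(h) = 1.6424635495 − 1.6773901506 = -0.0349266011
Divide by 2^1 − 1 = 1: (-0.0349266011)/1 = -0.0349266011
R = 1.6424635495 − 0.0349266011 = 1.6075369484
Shift from A(h/2): −0.0349266011.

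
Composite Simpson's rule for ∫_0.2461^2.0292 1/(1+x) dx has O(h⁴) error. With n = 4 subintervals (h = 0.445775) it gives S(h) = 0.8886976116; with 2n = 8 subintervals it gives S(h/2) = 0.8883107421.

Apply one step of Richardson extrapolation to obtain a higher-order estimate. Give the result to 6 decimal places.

With r = 4 the leading error scales as h^4, so the weight is 2^4 = 16.
16*0.8883107421 = 14.2129718736; subtract 0.8886976116 → 13.3242742620
Denominator 16 − 1 = 15.
Extrapolated: 13.3242742620 / 15 = 0.8882849508
Correction |R − A(h/2)| = 2.579e-05; gap |A(h/2) − A(h)| = 3.869e-04.

0.888285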